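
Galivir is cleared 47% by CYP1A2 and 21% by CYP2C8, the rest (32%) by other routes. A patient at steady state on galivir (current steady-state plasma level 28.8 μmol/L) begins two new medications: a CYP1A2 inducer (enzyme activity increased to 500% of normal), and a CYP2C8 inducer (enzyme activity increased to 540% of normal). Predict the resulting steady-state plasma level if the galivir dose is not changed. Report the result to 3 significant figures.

7.57 μmol/L

The CYP1A2 pathway (47% of clearance) is boosted to 5× activity: 0.47 × 5 = 2.35.
The CYP2C8 pathway (21% of clearance) is boosted to 5.4× activity: 0.21 × 5.4 = 1.134.
Non-CYP routes (32%) are unchanged.
CL_new/CL_old = 2.35 + 1.134 + 0.32 = 3.804.
New steady-state plasma level = 28.8 / 3.804 = 7.57 μmol/L (concentration scales inversely with clearance).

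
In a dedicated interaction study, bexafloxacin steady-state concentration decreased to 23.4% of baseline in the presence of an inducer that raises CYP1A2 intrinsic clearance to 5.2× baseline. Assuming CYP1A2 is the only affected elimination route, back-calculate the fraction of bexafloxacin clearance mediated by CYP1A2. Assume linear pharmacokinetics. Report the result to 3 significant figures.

0.779

Write x for the fraction cleared via CYP1A2. The observed steady-state concentration change means clearance rose to 1/0.234 = 4.274 of baseline.
Setting x·5.2 + (1 − x) = 4.274 and solving: x = (4.274 − 1)/(5.2 − 1) = 0.779.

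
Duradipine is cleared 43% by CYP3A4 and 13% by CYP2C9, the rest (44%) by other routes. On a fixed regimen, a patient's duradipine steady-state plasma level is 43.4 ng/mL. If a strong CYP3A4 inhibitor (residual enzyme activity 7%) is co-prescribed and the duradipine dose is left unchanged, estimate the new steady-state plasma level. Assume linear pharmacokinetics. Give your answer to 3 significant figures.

72.3 ng/mL

The CYP3A4 pathway (43% of clearance) is reduced to 0.07× activity: 0.43 × 0.07 = 0.0301.
CYP2C9 (13%) and the residual 44% are unaffected.
New clearance relative to baseline: 0.0301 + 0.13 + 0.44 = 0.6001.
Steady-state plasma level ∝ 1/CL, so new value = 43.4 / 0.6001 = 72.3 ng/mL.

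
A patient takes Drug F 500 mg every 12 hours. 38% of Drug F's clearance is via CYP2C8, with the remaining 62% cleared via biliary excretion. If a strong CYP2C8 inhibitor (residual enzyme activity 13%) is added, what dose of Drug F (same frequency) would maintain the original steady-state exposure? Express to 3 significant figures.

335 mg

The CYP2C8 pathway (38% of clearance) drops to 0.13× activity: 0.38 × 0.13 = 0.0494.
The remaining 62% of clearance is unaffected.
CL_new/CL_old = 0.0494 + 0.62 = 0.6694.
Css,avg = (dose rate)/CL, so holding Css fixed requires dose ∝ CL: 500 × 0.6694 = 335 mg.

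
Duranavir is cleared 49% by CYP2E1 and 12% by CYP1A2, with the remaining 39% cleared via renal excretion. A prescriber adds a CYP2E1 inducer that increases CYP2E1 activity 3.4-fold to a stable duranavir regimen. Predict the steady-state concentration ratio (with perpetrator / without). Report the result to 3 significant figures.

The CYP2E1 pathway (49% of clearance) is boosted to 3.4× activity: 0.49 × 3.4 = 1.666.
CYP1A2 (12%) and the residual 39% are unaffected.
CL_new/CL_old = 1.666 + 0.12 + 0.39 = 2.176.
Since steady-state concentration ∝ 1/CL, the ratio is 1 / 2.176 = 0.460.

0.460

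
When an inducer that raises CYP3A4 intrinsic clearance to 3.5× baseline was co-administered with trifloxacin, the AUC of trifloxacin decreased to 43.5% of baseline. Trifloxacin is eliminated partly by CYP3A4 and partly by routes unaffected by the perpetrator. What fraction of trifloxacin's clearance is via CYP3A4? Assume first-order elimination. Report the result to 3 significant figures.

0.520

Call the CYP3A4 fraction fm. After the interaction, CL_new/CL_old = fm × 3.5 + (1 − fm).
AUC ratio = 1 / (new CL fraction), so new CL fraction = 1 / 0.435 = 2.299.
fm × 3.5 + 1 − fm = 2.299  ⇒  fm × (3.5 − 1) = 1.299  ⇒  fm = 0.520.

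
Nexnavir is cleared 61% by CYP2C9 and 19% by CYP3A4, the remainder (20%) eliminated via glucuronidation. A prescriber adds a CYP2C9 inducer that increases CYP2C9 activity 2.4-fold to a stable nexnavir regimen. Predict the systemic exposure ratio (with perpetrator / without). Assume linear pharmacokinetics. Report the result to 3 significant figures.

0.539

The CYP2C9 pathway (61% of clearance) rises to 2.4× activity: 0.61 × 2.4 = 1.464.
CYP3A4 (19%) and the residual 20% are unaffected.
CL_new/CL_old = 1.464 + 0.19 + 0.2 = 1.854.
Systemic exposure ratio = CL_old/CL_new = 1 / 1.854 = 0.539.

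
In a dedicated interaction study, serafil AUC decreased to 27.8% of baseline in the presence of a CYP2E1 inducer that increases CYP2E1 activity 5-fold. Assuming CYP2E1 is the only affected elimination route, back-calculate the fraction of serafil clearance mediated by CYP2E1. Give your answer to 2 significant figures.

Let x = fm,CYP2E1. Because AUC ∝ 1/CL, relative clearance rose to 1/0.278 = 3.597.
Setting x·5 + (1 − x) = 3.597 and solving: x = (3.597 − 1)/(5 − 1) = 0.65.

0.65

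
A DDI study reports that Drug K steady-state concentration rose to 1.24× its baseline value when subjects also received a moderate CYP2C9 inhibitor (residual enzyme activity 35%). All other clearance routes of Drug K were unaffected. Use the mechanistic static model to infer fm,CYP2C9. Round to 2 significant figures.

Call the CYP2C9 fraction fm. After the interaction, CL_new/CL_old = fm × 0.35 + (1 − fm).
Steady-state concentration ratio = 1 / (new CL fraction), so new CL fraction = 1 / 1.24 = 0.8065.
fm × 0.35 + 1 − fm = 0.8065  ⇒  fm × (0.35 − 1) = −0.1935  ⇒  fm = 0.30.

0.30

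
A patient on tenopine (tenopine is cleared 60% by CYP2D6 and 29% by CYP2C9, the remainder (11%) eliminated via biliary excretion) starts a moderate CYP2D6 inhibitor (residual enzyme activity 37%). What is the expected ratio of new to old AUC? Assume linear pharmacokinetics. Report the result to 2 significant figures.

1.6

The CYP2D6 pathway (60% of clearance) falls to 0.37× activity: 0.6 × 0.37 = 0.222.
CYP2C9 (29%) and the residual 11% are unaffected.
CL_new/CL_old = 0.222 + 0.29 + 0.11 = 0.622.
AUC is inversely proportional to clearance, so the fold-change is 1 / 0.622 = 1.6.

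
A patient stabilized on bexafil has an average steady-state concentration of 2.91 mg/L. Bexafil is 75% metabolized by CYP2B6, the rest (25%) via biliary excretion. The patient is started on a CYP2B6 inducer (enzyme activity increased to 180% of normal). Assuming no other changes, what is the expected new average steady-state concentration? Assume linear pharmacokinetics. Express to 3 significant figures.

The CYP2B6 pathway (75% of clearance) rises to 1.8× activity: 0.75 × 1.8 = 1.35.
Non-CYP routes (25%) are unchanged.
Relative clearance = 1.35 + 0.25 = 1.6.
New average steady-state concentration = baseline ÷ relative clearance = 2.91 / 1.6 = 1.82 mg/L.

1.82 mg/L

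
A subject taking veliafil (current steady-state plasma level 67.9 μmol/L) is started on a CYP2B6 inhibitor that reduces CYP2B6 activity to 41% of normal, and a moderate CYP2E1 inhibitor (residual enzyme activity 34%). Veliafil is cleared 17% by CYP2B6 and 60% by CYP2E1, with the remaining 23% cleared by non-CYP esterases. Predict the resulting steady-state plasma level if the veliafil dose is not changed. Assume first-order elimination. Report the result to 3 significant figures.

135 μmol/L

The CYP2B6 pathway (17% of clearance) drops to 0.41× activity: 0.17 × 0.41 = 0.0697.
The CYP2E1 pathway (60% of clearance) falls to 0.34× activity: 0.6 × 0.34 = 0.204.
The remaining 23% of clearance is unaffected.
CL_new/CL_old = 0.0697 + 0.204 + 0.23 = 0.5037.
Dividing the baseline by the relative clearance: 67.9 / 0.5037 = 135 μmol/L.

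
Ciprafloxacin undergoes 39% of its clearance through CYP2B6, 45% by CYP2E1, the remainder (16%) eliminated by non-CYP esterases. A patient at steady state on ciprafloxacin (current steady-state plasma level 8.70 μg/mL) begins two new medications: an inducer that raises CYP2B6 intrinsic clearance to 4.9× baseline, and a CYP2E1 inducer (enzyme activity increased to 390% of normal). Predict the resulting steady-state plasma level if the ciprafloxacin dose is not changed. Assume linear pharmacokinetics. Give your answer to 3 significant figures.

2.27 μg/mL

The CYP2B6 pathway (39% of clearance) is boosted to 4.9× activity: 0.39 × 4.9 = 1.911.
The CYP2E1 pathway (45% of clearance) rises to 3.9× activity: 0.45 × 3.9 = 1.755.
Non-CYP routes (16%) are unchanged.
CL_new/CL_old = 1.911 + 1.755 + 0.16 = 3.826.
Steady-state plasma level ∝ 1/CL: new value = 8.70 / 3.826 = 2.27 μg/mL.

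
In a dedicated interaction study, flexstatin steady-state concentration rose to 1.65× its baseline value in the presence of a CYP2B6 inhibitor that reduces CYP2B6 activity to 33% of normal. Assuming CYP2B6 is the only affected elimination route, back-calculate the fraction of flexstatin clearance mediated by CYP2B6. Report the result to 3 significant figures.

0.588

Let fm be the CYP2B6 fraction. New clearance relative to baseline = fm × 0.33 + (1 − fm).
Steady-state concentration ratio = 1 / (new CL fraction), so new CL fraction = 1 / 1.65 = 0.6061.
fm × 0.33 + 1 − fm = 0.6061  ⇒  fm × (0.33 − 1) = −0.3939  ⇒  fm = 0.588.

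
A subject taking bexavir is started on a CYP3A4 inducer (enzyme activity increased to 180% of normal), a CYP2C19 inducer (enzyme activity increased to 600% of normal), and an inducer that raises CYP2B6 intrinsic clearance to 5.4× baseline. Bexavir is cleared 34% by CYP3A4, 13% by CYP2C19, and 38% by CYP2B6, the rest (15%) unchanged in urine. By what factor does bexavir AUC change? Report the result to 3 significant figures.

0.278

The CYP3A4 pathway (34% of clearance) increases to 1.8× activity: 0.34 × 1.8 = 0.612.
The CYP2C19 pathway (13% of clearance) is boosted to 6× activity: 0.13 × 6 = 0.78.
The CYP2B6 pathway (38% of clearance) rises to 5.4× activity: 0.38 × 5.4 = 2.052.
The remaining 15% of clearance is unaffected.
CL_new/CL_old = 0.612 + 0.78 + 2.052 + 0.15 = 3.594.
AUC ∝ 1/CL: fold-change = 1 / 3.594 = 0.278.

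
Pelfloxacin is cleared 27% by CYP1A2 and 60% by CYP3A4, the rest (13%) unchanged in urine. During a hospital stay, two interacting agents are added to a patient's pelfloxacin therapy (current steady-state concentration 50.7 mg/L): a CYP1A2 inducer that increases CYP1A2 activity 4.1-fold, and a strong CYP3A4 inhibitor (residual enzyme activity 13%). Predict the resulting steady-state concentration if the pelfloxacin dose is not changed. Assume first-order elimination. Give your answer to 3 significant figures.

The CYP1A2 pathway (27% of clearance) increases to 4.1× activity: 0.27 × 4.1 = 1.107.
The CYP3A4 pathway (60% of clearance) drops to 0.13× activity: 0.6 × 0.13 = 0.078.
The remaining 13% of clearance is unaffected.
New clearance relative to baseline: 1.107 + 0.078 + 0.13 = 1.315.
Steady-state concentration ∝ 1/CL: new value = 50.7 / 1.315 = 38.6 mg/L.

38.6 mg/L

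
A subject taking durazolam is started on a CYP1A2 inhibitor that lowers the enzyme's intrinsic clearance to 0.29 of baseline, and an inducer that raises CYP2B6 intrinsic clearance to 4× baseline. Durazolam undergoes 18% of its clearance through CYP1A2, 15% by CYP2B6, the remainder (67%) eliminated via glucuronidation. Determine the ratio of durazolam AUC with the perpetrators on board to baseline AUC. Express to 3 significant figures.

0.756

The CYP1A2 pathway (18% of clearance) is reduced to 0.29× activity: 0.18 × 0.29 = 0.0522.
The CYP2B6 pathway (15% of clearance) is boosted to 4× activity: 0.15 × 4 = 0.6.
Non-CYP routes (67%) are unchanged.
CL_new/CL_old = 0.0522 + 0.6 + 0.67 = 1.3222.
Net AUC ratio = 1 / 1.3222 = 0.756.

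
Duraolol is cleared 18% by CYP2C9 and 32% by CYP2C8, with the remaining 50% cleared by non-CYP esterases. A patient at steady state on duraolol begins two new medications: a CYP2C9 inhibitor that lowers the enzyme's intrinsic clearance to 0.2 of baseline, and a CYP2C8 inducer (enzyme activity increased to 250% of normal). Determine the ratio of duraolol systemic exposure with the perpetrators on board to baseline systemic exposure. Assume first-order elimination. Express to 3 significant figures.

The CYP2C9 pathway (18% of clearance) is reduced to 0.2× activity: 0.18 × 0.2 = 0.036.
The CYP2C8 pathway (32% of clearance) is boosted to 2.5× activity: 0.32 × 2.5 = 0.8.
The remaining 50% of clearance is unaffected.
New clearance relative to baseline: 0.036 + 0.8 + 0.5 = 1.336.
Because systemic exposure varies inversely with clearance, the combined effect is 1 / 1.336 = 0.749.

0.749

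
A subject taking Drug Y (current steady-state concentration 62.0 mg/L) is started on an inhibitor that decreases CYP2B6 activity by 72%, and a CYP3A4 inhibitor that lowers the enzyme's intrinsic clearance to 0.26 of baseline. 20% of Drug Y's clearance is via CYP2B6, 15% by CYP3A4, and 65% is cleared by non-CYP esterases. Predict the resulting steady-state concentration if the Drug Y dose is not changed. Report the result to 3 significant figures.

The CYP2B6 pathway (20% of clearance) drops to 0.28× activity: 0.2 × 0.28 = 0.056.
The CYP3A4 pathway (15% of clearance) is reduced to 0.26× activity: 0.15 × 0.26 = 0.039.
Non-CYP routes (65%) are unchanged.
Relative clearance = 0.056 + 0.039 + 0.65 = 0.745.
New steady-state concentration = 62.0 / 0.745 = 83.2 mg/L (concentration scales inversely with clearance).

83.2 mg/L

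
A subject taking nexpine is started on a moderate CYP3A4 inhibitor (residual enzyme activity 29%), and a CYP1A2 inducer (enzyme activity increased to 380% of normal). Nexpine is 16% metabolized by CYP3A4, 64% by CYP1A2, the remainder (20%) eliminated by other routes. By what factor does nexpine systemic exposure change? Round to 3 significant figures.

0.373

The CYP3A4 pathway (16% of clearance) is reduced to 0.29× activity: 0.16 × 0.29 = 0.0464.
The CYP1A2 pathway (64% of clearance) rises to 3.8× activity: 0.64 × 3.8 = 2.432.
The remaining 20% of clearance is unaffected.
CL_new/CL_old = 0.0464 + 2.432 + 0.2 = 2.6784.
Net systemic exposure ratio = 1 / 2.6784 = 0.373.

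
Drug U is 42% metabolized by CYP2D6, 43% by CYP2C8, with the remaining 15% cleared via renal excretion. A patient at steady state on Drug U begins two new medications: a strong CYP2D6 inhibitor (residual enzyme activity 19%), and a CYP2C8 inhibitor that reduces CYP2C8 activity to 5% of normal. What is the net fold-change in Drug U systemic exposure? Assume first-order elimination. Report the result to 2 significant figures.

4.0

CYP2D6: 0.42 × 0.19 = 0.0798
CYP2C8: 0.43 × 0.05 = 0.0215
Other: 0.15 (unchanged)
Relative clearance = 0.0798 + 0.0215 + 0.15 = 0.2513.
Systemic exposure ∝ 1/CL: fold-change = 1 / 0.2513 = 4.0.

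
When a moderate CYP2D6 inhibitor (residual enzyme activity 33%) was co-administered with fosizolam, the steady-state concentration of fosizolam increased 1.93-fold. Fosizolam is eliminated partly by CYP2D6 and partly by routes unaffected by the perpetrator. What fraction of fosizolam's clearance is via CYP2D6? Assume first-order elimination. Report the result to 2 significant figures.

CL'/CL = 1 / 1.93 = 0.5181
0.33·fm + (1 − fm) = 0.5181
fm = (0.5181 − 1) / (0.33 − 1) = 0.72

0.72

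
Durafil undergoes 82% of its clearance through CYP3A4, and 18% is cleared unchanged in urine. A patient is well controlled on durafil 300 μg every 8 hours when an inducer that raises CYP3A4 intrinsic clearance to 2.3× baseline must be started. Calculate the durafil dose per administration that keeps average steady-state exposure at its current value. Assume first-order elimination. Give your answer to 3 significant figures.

620 μg

The CYP3A4 pathway (82% of clearance) rises to 2.3× activity: 0.82 × 2.3 = 1.886.
Non-CYP routes (18%) are unchanged.
Relative clearance = 1.886 + 0.18 = 2.066.
Css,avg = (dose rate)/CL, so holding Css fixed requires dose ∝ CL: 300 × 2.066 = 620 μg.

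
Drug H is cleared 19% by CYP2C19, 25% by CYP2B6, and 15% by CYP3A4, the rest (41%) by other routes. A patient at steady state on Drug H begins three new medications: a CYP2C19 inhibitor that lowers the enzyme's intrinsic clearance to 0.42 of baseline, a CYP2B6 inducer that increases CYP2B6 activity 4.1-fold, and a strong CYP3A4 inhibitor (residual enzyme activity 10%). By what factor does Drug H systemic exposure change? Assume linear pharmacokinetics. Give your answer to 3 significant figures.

0.654

CYP2C19: 0.19 × 0.42 = 0.0798
CYP2B6: 0.25 × 4.1 = 1.025
CYP3A4: 0.15 × 0.1 = 0.015
Other: 0.41 (unchanged)
New clearance relative to baseline: 0.0798 + 1.025 + 0.015 + 0.41 = 1.5298.
Systemic exposure ∝ 1/CL: fold-change = 1 / 1.5298 = 0.654.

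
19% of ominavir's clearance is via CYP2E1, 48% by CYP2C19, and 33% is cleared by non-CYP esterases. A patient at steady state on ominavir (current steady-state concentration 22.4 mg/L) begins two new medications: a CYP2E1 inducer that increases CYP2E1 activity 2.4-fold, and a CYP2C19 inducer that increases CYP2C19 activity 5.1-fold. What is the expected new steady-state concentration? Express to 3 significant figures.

The CYP2E1 pathway (19% of clearance) rises to 2.4× activity: 0.19 × 2.4 = 0.456.
The CYP2C19 pathway (48% of clearance) rises to 5.1× activity: 0.48 × 5.1 = 2.448.
Non-CYP routes (33%) are unchanged.
New clearance relative to baseline: 0.456 + 2.448 + 0.33 = 3.234.
New steady-state concentration = 22.4 / 3.234 = 6.93 mg/L (concentration scales inversely with clearance).

6.93 mg/L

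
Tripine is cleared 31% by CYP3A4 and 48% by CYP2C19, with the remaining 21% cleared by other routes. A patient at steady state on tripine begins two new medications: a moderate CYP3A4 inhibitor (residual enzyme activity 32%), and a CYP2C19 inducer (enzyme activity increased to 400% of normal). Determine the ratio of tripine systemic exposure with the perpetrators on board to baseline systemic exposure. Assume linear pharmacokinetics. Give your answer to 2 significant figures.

CYP3A4: 0.31 × 0.32 = 0.0992
CYP2C19: 0.48 × 4 = 1.92
Other: 0.21 (unchanged)
Relative clearance = 0.0992 + 1.92 + 0.21 = 2.2292.
Because systemic exposure varies inversely with clearance, the combined effect is 1 / 2.2292 = 0.45.

0.45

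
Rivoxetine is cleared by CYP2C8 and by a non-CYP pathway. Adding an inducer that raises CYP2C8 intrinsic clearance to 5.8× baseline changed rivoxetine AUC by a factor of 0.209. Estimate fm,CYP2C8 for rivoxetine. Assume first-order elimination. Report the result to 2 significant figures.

CL'/CL = 1 / 0.209 = 4.785
5.8·fm + (1 − fm) = 4.785
fm = (4.785 − 1) / (5.8 − 1) = 0.79

0.79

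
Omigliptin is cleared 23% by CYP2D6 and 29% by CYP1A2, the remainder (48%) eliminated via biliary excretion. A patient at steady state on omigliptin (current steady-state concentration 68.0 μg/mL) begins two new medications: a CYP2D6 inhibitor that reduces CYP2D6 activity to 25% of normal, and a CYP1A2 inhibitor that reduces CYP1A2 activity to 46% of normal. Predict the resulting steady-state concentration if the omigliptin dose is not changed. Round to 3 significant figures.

The CYP2D6 pathway (23% of clearance) is reduced to 0.25× activity: 0.23 × 0.25 = 0.0575.
The CYP1A2 pathway (29% of clearance) falls to 0.46× activity: 0.29 × 0.46 = 0.1334.
Non-CYP routes (48%) are unchanged.
CL_new/CL_old = 0.0575 + 0.1334 + 0.48 = 0.6709.
Dividing the baseline by the relative clearance: 68.0 / 0.6709 = 101 μg/mL.

101 μg/mL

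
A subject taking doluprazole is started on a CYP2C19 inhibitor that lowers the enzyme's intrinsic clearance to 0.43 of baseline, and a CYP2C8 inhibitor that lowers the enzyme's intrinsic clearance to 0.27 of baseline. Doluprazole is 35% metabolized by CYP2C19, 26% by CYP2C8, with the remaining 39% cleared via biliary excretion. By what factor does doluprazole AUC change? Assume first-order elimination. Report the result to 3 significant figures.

1.64

CYP2C19: 0.35 × 0.43 = 0.1505
CYP2C8: 0.26 × 0.27 = 0.0702
Other: 0.39 (unchanged)
CL_new/CL_old = 0.1505 + 0.0702 + 0.39 = 0.6107.
Because AUC varies inversely with clearance, the combined effect is 1 / 0.6107 = 1.64.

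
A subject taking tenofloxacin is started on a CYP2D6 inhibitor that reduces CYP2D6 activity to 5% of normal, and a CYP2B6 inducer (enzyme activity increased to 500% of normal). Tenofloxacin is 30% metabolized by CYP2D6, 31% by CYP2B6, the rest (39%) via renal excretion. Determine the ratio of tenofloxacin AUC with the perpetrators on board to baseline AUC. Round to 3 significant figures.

The CYP2D6 pathway (30% of clearance) drops to 0.05× activity: 0.3 × 0.05 = 0.015.
The CYP2B6 pathway (31% of clearance) is boosted to 5× activity: 0.31 × 5 = 1.55.
The remaining 39% of clearance is unaffected.
Relative clearance = 0.015 + 1.55 + 0.39 = 1.955.
AUC ∝ 1/CL: fold-change = 1 / 1.955 = 0.512.

0.512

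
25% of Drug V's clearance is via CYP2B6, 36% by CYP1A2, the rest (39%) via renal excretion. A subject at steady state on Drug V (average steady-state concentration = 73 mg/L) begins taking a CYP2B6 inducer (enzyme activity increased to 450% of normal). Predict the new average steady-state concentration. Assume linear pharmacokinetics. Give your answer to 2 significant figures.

CYP2B6: 0.25 × 4.5 = 1.125
CYP1A2: 0.36 (unchanged)
Other: 0.39 (unchanged)
New clearance relative to baseline: 1.125 + 0.36 + 0.39 = 1.875.
New average steady-state concentration = baseline ÷ relative clearance = 73 / 1.875 = 39 mg/L.

39 mg/L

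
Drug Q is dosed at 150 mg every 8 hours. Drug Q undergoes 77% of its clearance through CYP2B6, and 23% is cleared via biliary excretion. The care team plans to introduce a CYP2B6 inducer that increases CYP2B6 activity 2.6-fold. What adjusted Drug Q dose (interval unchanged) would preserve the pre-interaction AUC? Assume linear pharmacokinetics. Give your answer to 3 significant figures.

335 mg

CYP2B6: 0.77 × 2.6 = 2.002
Other: 0.23 (unchanged)
New clearance relative to baseline: 2.002 + 0.23 = 2.232.
Exposure is unchanged when dose changes in proportion to clearance. New dose = 150 mg × 2.232 = 335 mg.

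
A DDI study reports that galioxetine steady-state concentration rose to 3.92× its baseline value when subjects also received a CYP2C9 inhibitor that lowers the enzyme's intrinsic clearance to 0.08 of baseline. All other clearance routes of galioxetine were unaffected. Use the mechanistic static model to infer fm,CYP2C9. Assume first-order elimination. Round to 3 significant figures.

CL'/CL = 1 / 3.92 = 0.2551
0.08·fm + (1 − fm) = 0.2551
fm = (0.2551 − 1) / (0.08 − 1) = 0.810

0.810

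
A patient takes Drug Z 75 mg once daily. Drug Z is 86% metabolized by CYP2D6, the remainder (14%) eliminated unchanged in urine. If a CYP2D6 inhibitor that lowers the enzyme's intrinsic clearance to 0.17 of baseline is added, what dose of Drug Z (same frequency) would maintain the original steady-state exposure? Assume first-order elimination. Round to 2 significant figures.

21 mg

The CYP2D6 pathway (86% of clearance) falls to 0.17× activity: 0.86 × 0.17 = 0.1462.
The remaining 14% of clearance is unaffected.
New clearance relative to baseline: 0.1462 + 0.14 = 0.2862.
Css,avg = (dose rate)/CL, so holding Css fixed requires dose ∝ CL: 75 × 0.2862 = 21 mg.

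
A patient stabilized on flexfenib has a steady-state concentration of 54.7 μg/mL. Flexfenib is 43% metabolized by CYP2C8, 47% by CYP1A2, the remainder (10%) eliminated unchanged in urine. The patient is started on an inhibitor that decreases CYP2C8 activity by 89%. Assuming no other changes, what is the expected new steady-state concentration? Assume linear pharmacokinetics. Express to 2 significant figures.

89 μg/mL

CYP2C8: 0.43 × 0.11 = 0.0473
CYP1A2: 0.47 (unchanged)
Other: 0.1 (unchanged)
CL_new/CL_old = 0.0473 + 0.47 + 0.1 = 0.6173.
With dosing unchanged, steady-state concentration scales as 1/CL: 54.7 / 0.6173 = 89 μg/mL.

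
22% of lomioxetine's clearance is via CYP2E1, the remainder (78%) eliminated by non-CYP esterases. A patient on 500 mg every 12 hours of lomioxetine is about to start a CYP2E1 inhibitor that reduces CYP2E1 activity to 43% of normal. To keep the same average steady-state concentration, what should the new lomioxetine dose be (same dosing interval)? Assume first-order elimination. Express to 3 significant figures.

437 mg

CYP2E1: 0.22 × 0.43 = 0.0946
Other: 0.78 (unchanged)
Relative clearance = 0.0946 + 0.78 = 0.8746.
To maintain the same steady-state level, dose must scale with clearance: new dose = 500 × 0.8746 = 437 mg.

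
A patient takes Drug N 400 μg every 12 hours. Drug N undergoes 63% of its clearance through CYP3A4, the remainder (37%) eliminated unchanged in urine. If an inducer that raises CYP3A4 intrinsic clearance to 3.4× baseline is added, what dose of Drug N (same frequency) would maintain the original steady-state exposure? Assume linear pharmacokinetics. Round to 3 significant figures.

1.00 × 10³ μg

CYP3A4: 0.63 × 3.4 = 2.142
Other: 0.37 (unchanged)
Relative clearance = 2.142 + 0.37 = 2.512.
Exposure is unchanged when dose changes in proportion to clearance. New dose = 400 μg × 2.512 = 1.00 × 10³ μg.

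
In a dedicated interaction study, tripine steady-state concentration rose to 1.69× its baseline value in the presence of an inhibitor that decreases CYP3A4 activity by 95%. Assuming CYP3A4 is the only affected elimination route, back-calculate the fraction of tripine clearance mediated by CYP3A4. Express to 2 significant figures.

0.43

CL'/CL = 1 / 1.69 = 0.5917
0.05·fm + (1 − fm) = 0.5917
fm = (0.5917 − 1) / (0.05 − 1) = 0.43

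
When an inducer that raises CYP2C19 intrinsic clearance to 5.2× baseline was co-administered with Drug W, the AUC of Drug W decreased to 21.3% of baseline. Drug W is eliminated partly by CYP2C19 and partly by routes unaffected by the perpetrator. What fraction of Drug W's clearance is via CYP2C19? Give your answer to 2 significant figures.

0.88

Let x = fm,CYP2C19. Because AUC ∝ 1/CL, relative clearance rose to 1/0.213 = 4.695.
Only the CYP2C19 route changed, so 4.695 = x·5.2 + (1 − x), giving x = 0.88.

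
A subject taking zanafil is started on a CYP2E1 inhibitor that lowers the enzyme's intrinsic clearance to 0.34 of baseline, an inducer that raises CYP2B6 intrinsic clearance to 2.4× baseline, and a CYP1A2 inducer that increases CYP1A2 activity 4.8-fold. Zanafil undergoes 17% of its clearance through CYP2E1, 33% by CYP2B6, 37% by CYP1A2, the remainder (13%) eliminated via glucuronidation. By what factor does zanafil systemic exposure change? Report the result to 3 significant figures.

0.363

CYP2E1: 0.17 × 0.34 = 0.0578
CYP2B6: 0.33 × 2.4 = 0.792
CYP1A2: 0.37 × 4.8 = 1.776
Other: 0.13 (unchanged)
Relative clearance = 0.0578 + 0.792 + 1.776 + 0.13 = 2.7558.
Net systemic exposure ratio = 1 / 2.7558 = 0.363.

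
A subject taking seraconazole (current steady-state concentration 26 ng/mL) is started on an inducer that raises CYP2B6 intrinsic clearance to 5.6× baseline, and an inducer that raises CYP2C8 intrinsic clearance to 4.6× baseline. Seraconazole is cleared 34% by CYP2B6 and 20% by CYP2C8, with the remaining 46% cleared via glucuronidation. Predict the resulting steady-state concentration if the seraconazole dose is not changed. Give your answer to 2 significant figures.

CYP2B6: 0.34 × 5.6 = 1.904
CYP2C8: 0.2 × 4.6 = 0.92
Other: 0.46 (unchanged)
CL_new/CL_old = 1.904 + 0.92 + 0.46 = 3.284.
New steady-state concentration = 26 / 3.284 = 7.9 ng/mL (concentration scales inversely with clearance).

7.9 ng/mL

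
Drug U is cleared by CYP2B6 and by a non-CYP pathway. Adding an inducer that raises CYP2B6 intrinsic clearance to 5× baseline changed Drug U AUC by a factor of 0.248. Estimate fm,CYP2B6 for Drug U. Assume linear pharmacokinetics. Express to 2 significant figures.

Write x for the fraction cleared via CYP2B6. The observed AUC change means clearance rose to 1/0.248 = 4.032 of baseline.
Only the CYP2B6 route changed, so 4.032 = x·5 + (1 − x), giving x = 0.76.

0.76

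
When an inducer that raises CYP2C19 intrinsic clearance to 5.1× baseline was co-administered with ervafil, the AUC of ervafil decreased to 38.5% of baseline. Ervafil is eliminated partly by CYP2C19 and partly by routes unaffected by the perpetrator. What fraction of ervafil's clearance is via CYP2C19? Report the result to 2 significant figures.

0.39

CL'/CL = 1 / 0.385 = 2.597
5.1·fm + (1 − fm) = 2.597
fm = (2.597 − 1) / (5.1 − 1) = 0.39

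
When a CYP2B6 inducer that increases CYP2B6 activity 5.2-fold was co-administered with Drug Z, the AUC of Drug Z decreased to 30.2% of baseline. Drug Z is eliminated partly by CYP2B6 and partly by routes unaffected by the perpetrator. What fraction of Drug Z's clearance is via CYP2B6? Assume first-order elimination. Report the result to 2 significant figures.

0.55

Call the CYP2B6 fraction fm. After the interaction, CL_new/CL_old = fm × 5.2 + (1 − fm).
AUC ratio = 1 / (new CL fraction), so new CL fraction = 1 / 0.302 = 3.311.
fm × 5.2 + 1 − fm = 3.311  ⇒  fm × (5.2 − 1) = 2.311  ⇒  fm = 0.55.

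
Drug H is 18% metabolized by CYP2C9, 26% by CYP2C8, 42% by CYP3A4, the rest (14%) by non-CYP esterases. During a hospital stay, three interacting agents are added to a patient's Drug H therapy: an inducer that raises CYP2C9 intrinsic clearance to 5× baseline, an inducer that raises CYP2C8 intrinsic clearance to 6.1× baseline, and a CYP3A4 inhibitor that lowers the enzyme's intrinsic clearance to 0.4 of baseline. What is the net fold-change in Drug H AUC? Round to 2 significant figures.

The CYP2C9 pathway (18% of clearance) rises to 5× activity: 0.18 × 5 = 0.9.
The CYP2C8 pathway (26% of clearance) is boosted to 6.1× activity: 0.26 × 6.1 = 1.586.
The CYP3A4 pathway (42% of clearance) falls to 0.4× activity: 0.42 × 0.4 = 0.168.
The remaining 14% of clearance is unaffected.
CL_new/CL_old = 0.9 + 1.586 + 0.168 + 0.14 = 2.794.
Because AUC varies inversely with clearance, the combined effect is 1 / 2.794 = 0.36.

0.36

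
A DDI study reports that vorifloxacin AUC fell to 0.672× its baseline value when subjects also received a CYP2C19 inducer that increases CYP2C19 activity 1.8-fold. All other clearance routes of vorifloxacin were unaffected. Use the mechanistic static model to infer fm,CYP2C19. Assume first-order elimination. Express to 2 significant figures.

0.61

Write x for the fraction cleared via CYP2C19. The observed AUC change means clearance rose to 1/0.672 = 1.488 of baseline.
Only the CYP2C19 route changed, so 1.488 = x·1.8 + (1 − x), giving x = 0.61.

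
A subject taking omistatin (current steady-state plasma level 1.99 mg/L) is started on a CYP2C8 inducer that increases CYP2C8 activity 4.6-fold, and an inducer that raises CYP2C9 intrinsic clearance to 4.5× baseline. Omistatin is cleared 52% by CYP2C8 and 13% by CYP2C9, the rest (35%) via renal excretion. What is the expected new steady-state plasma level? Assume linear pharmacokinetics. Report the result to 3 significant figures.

0.598 mg/L

The CYP2C8 pathway (52% of clearance) rises to 4.6× activity: 0.52 × 4.6 = 2.392.
The CYP2C9 pathway (13% of clearance) is boosted to 4.5× activity: 0.13 × 4.5 = 0.585.
The remaining 35% of clearance is unaffected.
CL_new/CL_old = 2.392 + 0.585 + 0.35 = 3.327.
New steady-state plasma level = 1.99 / 3.327 = 0.598 mg/L (concentration scales inversely with clearance).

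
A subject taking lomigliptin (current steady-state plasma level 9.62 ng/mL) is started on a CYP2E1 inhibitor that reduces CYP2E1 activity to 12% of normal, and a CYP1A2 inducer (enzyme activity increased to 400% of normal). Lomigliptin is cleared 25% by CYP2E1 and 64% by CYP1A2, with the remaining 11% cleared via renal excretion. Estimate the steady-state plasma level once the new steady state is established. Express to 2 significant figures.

3.6 ng/mL

The CYP2E1 pathway (25% of clearance) is reduced to 0.12× activity: 0.25 × 0.12 = 0.03.
The CYP1A2 pathway (64% of clearance) is boosted to 4× activity: 0.64 × 4 = 2.56.
Non-CYP routes (11%) are unchanged.
Relative clearance = 0.03 + 2.56 + 0.11 = 2.7.
Dividing the baseline by the relative clearance: 9.62 / 2.7 = 3.6 ng/mL.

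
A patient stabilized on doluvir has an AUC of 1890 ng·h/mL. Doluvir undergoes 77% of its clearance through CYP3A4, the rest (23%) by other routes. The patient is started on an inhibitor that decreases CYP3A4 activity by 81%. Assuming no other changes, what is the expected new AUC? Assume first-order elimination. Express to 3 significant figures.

5.02 × 10³ ng·h/mL

CYP3A4: 0.77 × 0.19 = 0.1463
Other: 0.23 (unchanged)
Relative clearance = 0.1463 + 0.23 = 0.3763.
New AUC = baseline ÷ relative clearance = 1890 / 0.3763 = 5.02 × 10³ ng·h/mL.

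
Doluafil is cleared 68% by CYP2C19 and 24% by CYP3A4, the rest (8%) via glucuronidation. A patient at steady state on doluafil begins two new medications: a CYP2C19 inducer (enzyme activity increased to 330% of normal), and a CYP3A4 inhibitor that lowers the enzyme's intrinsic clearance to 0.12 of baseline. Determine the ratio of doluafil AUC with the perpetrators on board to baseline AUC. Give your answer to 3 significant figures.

0.425

The CYP2C19 pathway (68% of clearance) is boosted to 3.3× activity: 0.68 × 3.3 = 2.244.
The CYP3A4 pathway (24% of clearance) drops to 0.12× activity: 0.24 × 0.12 = 0.0288.
Non-CYP routes (8%) are unchanged.
Relative clearance = 2.244 + 0.0288 + 0.08 = 2.3528.
AUC ∝ 1/CL: fold-change = 1 / 2.3528 = 0.425.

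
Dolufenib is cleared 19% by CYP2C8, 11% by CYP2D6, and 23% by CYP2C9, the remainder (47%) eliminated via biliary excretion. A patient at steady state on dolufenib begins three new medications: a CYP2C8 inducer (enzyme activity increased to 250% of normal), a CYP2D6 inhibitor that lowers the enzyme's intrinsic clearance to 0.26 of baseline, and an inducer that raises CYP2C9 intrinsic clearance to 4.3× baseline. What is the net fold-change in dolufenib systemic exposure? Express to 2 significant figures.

The CYP2C8 pathway (19% of clearance) increases to 2.5× activity: 0.19 × 2.5 = 0.475.
The CYP2D6 pathway (11% of clearance) falls to 0.26× activity: 0.11 × 0.26 = 0.0286.
The CYP2C9 pathway (23% of clearance) increases to 4.3× activity: 0.23 × 4.3 = 0.989.
The remaining 47% of clearance is unaffected.
Relative clearance = 0.475 + 0.0286 + 0.989 + 0.47 = 1.9626.
Net systemic exposure ratio = 1 / 1.9626 = 0.51.

0.51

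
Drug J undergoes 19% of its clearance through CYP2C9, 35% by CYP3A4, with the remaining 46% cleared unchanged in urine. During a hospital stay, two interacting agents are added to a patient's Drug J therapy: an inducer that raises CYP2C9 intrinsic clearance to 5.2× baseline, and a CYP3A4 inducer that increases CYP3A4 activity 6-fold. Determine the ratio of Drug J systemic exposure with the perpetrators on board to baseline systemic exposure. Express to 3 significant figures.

The CYP2C9 pathway (19% of clearance) rises to 5.2× activity: 0.19 × 5.2 = 0.988.
The CYP3A4 pathway (35% of clearance) rises to 6× activity: 0.35 × 6 = 2.1.
The remaining 46% of clearance is unaffected.
New clearance relative to baseline: 0.988 + 2.1 + 0.46 = 3.548.
Because systemic exposure varies inversely with clearance, the combined effect is 1 / 3.548 = 0.282.

0.282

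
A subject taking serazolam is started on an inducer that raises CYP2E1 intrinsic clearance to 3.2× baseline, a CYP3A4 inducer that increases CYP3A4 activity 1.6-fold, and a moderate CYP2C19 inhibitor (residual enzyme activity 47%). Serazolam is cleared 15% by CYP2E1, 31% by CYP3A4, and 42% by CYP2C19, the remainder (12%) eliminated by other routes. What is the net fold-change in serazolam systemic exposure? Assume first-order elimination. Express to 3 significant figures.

0.773

The CYP2E1 pathway (15% of clearance) increases to 3.2× activity: 0.15 × 3.2 = 0.48.
The CYP3A4 pathway (31% of clearance) is boosted to 1.6× activity: 0.31 × 1.6 = 0.496.
The CYP2C19 pathway (42% of clearance) drops to 0.47× activity: 0.42 × 0.47 = 0.1974.
Non-CYP routes (12%) are unchanged.
Relative clearance = 0.48 + 0.496 + 0.1974 + 0.12 = 1.2934.
Net systemic exposure ratio = 1 / 1.2934 = 0.773.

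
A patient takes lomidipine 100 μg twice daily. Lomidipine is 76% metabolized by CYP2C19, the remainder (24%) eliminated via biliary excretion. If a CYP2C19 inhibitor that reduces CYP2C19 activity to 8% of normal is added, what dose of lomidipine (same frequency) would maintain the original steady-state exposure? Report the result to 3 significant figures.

30.1 μg

The CYP2C19 pathway (76% of clearance) is reduced to 0.08× activity: 0.76 × 0.08 = 0.0608.
Non-CYP routes (24%) are unchanged.
CL_new/CL_old = 0.0608 + 0.24 = 0.3008.
To maintain the same steady-state level, dose must scale with clearance: new dose = 100 × 0.3008 = 30.1 μg.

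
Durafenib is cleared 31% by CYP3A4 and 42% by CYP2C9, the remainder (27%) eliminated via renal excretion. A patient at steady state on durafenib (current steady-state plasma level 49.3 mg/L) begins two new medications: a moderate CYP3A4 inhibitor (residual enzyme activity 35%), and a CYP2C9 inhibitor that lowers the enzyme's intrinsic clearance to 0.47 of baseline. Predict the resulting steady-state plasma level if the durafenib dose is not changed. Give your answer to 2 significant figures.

86 mg/L

The CYP3A4 pathway (31% of clearance) is reduced to 0.35× activity: 0.31 × 0.35 = 0.1085.
The CYP2C9 pathway (42% of clearance) falls to 0.47× activity: 0.42 × 0.47 = 0.1974.
The remaining 27% of clearance is unaffected.
New clearance relative to baseline: 0.1085 + 0.1974 + 0.27 = 0.5759.
New steady-state plasma level = 49.3 / 0.5759 = 86 mg/L (concentration scales inversely with clearance).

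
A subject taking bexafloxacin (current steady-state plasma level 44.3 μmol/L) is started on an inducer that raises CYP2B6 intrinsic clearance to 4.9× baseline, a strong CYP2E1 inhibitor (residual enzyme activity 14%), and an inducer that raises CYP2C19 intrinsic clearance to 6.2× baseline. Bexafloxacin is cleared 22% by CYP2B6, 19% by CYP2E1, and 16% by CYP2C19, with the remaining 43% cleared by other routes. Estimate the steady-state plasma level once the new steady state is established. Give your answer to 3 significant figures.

17.5 μmol/L

CYP2B6: 0.22 × 4.9 = 1.078
CYP2E1: 0.19 × 0.14 = 0.0266
CYP2C19: 0.16 × 6.2 = 0.992
Other: 0.43 (unchanged)
New clearance relative to baseline: 1.078 + 0.0266 + 0.992 + 0.43 = 2.5266.
New steady-state plasma level = 44.3 / 2.5266 = 17.5 μmol/L (concentration scales inversely with clearance).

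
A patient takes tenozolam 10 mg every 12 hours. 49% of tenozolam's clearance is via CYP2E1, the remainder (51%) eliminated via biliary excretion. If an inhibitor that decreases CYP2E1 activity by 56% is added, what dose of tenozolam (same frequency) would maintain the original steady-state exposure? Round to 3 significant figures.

The CYP2E1 pathway (49% of clearance) is reduced to 0.44× activity: 0.49 × 0.44 = 0.2156.
The remaining 51% of clearance is unaffected.
New clearance relative to baseline: 0.2156 + 0.51 = 0.7256.
Css,avg = (dose rate)/CL, so holding Css fixed requires dose ∝ CL: 10 × 0.7256 = 7.26 mg.

7.26 mg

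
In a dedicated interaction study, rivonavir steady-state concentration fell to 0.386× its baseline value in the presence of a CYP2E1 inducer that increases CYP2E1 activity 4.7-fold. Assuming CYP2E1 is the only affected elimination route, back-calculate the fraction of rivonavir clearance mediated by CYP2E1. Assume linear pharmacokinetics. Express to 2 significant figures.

0.43

Let x = fm,CYP2E1. Because steady-state concentration ∝ 1/CL, relative clearance rose to 1/0.386 = 2.591.
Setting x·4.7 + (1 − x) = 2.591 and solving: x = (2.591 − 1)/(4.7 − 1) = 0.43.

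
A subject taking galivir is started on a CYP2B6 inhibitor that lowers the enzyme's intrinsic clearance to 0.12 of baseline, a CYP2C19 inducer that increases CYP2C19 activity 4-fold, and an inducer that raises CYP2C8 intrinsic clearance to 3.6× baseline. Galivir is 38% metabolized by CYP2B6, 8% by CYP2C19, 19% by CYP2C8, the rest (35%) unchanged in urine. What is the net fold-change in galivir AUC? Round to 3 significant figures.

0.714

The CYP2B6 pathway (38% of clearance) is reduced to 0.12× activity: 0.38 × 0.12 = 0.0456.
The CYP2C19 pathway (8% of clearance) increases to 4× activity: 0.08 × 4 = 0.32.
The CYP2C8 pathway (19% of clearance) is boosted to 3.6× activity: 0.19 × 3.6 = 0.684.
Non-CYP routes (35%) are unchanged.
Relative clearance = 0.0456 + 0.32 + 0.684 + 0.35 = 1.3996.
Net AUC ratio = 1 / 1.3996 = 0.714.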